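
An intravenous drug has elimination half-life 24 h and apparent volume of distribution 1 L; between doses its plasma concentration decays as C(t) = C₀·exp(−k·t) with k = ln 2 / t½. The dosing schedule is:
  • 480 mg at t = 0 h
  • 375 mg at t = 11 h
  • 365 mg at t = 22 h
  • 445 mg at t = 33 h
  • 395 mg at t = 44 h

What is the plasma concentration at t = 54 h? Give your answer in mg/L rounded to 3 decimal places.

892.626 mg/L

k = ln 2 / 24 = 0.02888 per h
Dose 1 (480 mg at t=0 h): 480·exp(−0.02888·54) = 100.908 mg/L
Dose 2 (375 mg at t=11 h): 375·exp(−0.02888·43) = 108.314 mg/L
Dose 3 (365 mg at t=22 h): 365·exp(−0.02888·32) = 144.850 mg/L
Dose 4 (445 mg at t=33 h): 445·exp(−0.02888·21) = 242.638 mg/L
Dose 5 (395 mg at t=44 h): 395·exp(−0.02888·10) = 295.916 mg/L
C(54) = 100.908 + 108.314 + 144.850 + 242.638 + 295.916 = 892.626 mg/L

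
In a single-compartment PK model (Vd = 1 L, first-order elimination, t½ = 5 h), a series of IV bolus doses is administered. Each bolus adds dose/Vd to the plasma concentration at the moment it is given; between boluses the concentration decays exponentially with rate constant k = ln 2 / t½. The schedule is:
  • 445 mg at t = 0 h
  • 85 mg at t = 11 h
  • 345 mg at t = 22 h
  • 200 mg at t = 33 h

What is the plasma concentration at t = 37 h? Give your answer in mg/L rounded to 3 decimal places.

k = ln 2 / 5 = 0.13863 per h
Dose 1 (445 mg at t=0 h): 445·exp(−0.13863·37) = 2.635 mg/L
Dose 2 (85 mg at t=11 h): 85·exp(−0.13863·26) = 2.312 mg/L
Dose 3 (345 mg at t=22 h): 345·exp(−0.13863·15) = 43.125 mg/L
Dose 4 (200 mg at t=33 h): 200·exp(−0.13863·4) = 114.870 mg/L
C(37) = 2.635 + 2.312 + 43.125 + 114.870 = 162.942 mg/L

162.942 mg/L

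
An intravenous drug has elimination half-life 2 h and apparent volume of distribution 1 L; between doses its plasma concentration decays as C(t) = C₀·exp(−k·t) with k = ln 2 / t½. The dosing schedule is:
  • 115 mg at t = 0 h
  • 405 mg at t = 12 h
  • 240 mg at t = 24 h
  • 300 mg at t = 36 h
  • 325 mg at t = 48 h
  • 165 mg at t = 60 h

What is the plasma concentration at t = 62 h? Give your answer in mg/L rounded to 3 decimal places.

85.076 mg/L

k = ln 2 / 2 = 0.34657 per h
Dose 1 (115 mg at t=0 h): 115·exp(−0.34657·62) = 0.000 mg/L
Dose 2 (405 mg at t=12 h): 405·exp(−0.34657·50) = 0.000 mg/L
Dose 3 (240 mg at t=24 h): 240·exp(−0.34657·38) = 0.000 mg/L
Dose 4 (300 mg at t=36 h): 300·exp(−0.34657·26) = 0.037 mg/L
Dose 5 (325 mg at t=48 h): 325·exp(−0.34657·14) = 2.539 mg/L
Dose 6 (165 mg at t=60 h): 165·exp(−0.34657·2) = 82.500 mg/L
C(62) = 0.000 + 0.000 + 0.000 + 0.037 + 2.539 + 82.500 = 85.076 mg/L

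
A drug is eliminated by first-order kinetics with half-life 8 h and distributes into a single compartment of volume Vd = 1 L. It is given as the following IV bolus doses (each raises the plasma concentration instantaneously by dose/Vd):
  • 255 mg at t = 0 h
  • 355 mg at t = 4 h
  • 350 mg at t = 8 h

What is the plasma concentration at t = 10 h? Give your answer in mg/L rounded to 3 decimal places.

612.612 mg/L

k = ln 2 / 8 = 0.08664 per h
Dose 1 (255 mg at t=0 h): 255·exp(−0.08664·10) = 107.214 mg/L
Dose 2 (355 mg at t=4 h): 355·exp(−0.08664·6) = 211.084 mg/L
Dose 3 (350 mg at t=8 h): 350·exp(−0.08664·2) = 294.314 mg/L
C(10) = 107.214 + 211.084 + 294.314 = 612.612 mg/L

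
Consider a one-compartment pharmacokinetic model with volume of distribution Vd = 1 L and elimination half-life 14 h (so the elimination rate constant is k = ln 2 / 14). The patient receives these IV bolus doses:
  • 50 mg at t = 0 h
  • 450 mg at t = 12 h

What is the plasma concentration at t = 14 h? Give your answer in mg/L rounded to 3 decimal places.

k = ln 2 / 14 = 0.04951 per h
Dose 1 (50 mg at t=0 h): 50·exp(−0.04951·14) = 25.000 mg/L
Dose 2 (450 mg at t=12 h): 450·exp(−0.04951·2) = 407.576 mg/L
C(14) = 25.000 + 407.576 = 432.576 mg/L

432.576 mg/L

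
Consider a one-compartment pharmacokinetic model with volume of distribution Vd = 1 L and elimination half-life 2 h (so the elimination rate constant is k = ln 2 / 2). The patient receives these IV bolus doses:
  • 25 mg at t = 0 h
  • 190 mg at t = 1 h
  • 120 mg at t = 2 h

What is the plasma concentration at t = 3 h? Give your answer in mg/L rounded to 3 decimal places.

188.692 mg/L

k = ln 2 / 2 = 0.34657 per h
Dose 1 (25 mg at t=0 h): 25·exp(−0.34657·3) = 8.839 mg/L
Dose 2 (190 mg at t=1 h): 190·exp(−0.34657·2) = 95.000 mg/L
Dose 3 (120 mg at t=2 h): 120·exp(−0.34657·1) = 84.853 mg/L
C(3) = 8.839 + 95.000 + 84.853 = 188.692 mg/L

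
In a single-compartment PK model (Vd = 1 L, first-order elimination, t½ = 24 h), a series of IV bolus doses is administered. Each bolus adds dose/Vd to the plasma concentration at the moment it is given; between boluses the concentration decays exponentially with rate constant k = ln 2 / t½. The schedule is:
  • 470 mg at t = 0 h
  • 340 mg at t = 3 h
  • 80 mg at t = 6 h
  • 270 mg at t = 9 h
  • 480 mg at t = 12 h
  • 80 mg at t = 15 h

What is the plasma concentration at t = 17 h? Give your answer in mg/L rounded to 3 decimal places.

k = ln 2 / 24 = 0.02888 per h
Dose 1 (470 mg at t=0 h): 470·exp(−0.02888·17) = 287.653 mg/L
Dose 2 (340 mg at t=3 h): 340·exp(−0.02888·14) = 226.923 mg/L
Dose 3 (80 mg at t=6 h): 80·exp(−0.02888·11) = 58.226 mg/L
Dose 4 (270 mg at t=9 h): 270·exp(−0.02888·8) = 214.299 mg/L
Dose 5 (480 mg at t=12 h): 480·exp(−0.02888·5) = 415.458 mg/L
Dose 6 (80 mg at t=15 h): 80·exp(−0.02888·2) = 75.510 mg/L
C(17) = 287.653 + 226.923 + 58.226 + 214.299 + 415.458 + 75.510 = 1278.068 mg/L

1278.068 mg/L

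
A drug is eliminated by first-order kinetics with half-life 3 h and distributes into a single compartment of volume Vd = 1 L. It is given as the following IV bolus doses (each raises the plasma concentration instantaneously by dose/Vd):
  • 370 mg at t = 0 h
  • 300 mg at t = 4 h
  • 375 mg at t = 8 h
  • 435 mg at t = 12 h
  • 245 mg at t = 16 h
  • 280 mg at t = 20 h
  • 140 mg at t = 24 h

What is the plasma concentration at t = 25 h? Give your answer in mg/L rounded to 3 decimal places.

262.390 mg/L

k = ln 2 / 3 = 0.23105 per h
Dose 1 (370 mg at t=0 h): 370·exp(−0.23105·25) = 1.147 mg/L
Dose 2 (300 mg at t=4 h): 300·exp(−0.23105·21) = 2.344 mg/L
Dose 3 (375 mg at t=8 h): 375·exp(−0.23105·17) = 7.382 mg/L
Dose 4 (435 mg at t=12 h): 435·exp(−0.23105·13) = 21.579 mg/L
Dose 5 (245 mg at t=16 h): 245·exp(−0.23105·9) = 30.625 mg/L
Dose 6 (280 mg at t=20 h): 280·exp(−0.23105·5) = 88.194 mg/L
Dose 7 (140 mg at t=24 h): 140·exp(−0.23105·1) = 111.118 mg/L
C(25) = 1.147 + 2.344 + 7.382 + 21.579 + 30.625 + 88.194 + 111.118 = 262.390 mg/L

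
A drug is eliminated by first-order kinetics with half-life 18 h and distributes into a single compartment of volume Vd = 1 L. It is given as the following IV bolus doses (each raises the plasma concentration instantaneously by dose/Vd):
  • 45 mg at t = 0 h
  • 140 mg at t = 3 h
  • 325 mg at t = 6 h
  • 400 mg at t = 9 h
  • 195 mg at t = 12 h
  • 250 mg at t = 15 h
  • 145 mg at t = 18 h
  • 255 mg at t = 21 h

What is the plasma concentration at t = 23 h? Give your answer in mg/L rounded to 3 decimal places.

1152.641 mg/L

k = ln 2 / 18 = 0.03851 per h
Dose 1 (45 mg at t=0 h): 45·exp(−0.03851·23) = 18.559 mg/L
Dose 2 (140 mg at t=3 h): 140·exp(−0.03851·20) = 64.811 mg/L
Dose 3 (325 mg at t=6 h): 325·exp(−0.03851·17) = 168.880 mg/L
Dose 4 (400 mg at t=9 h): 400·exp(−0.03851·14) = 233.306 mg/L
Dose 5 (195 mg at t=12 h): 195·exp(−0.03851·11) = 127.665 mg/L
Dose 6 (250 mg at t=15 h): 250·exp(−0.03851·8) = 183.717 mg/L
Dose 7 (145 mg at t=18 h): 145·exp(−0.03851·5) = 119.605 mg/L
Dose 8 (255 mg at t=21 h): 255·exp(−0.03851·2) = 236.098 mg/L
C(23) = 18.559 + 64.811 + 168.880 + 233.306 + 127.665 + 183.717 + 119.605 + 236.098 = 1152.641 mg/L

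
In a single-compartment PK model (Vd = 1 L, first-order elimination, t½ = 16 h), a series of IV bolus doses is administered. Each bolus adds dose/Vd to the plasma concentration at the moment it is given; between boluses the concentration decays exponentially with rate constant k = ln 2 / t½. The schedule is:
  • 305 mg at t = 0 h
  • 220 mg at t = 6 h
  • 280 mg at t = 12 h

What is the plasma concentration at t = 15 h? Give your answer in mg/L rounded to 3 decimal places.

k = ln 2 / 16 = 0.04332 per h
Dose 1 (305 mg at t=0 h): 305·exp(−0.04332·15) = 159.252 mg/L
Dose 2 (220 mg at t=6 h): 220·exp(−0.04332·9) = 148.968 mg/L
Dose 3 (280 mg at t=12 h): 280·exp(−0.04332·3) = 245.875 mg/L
C(15) = 159.252 + 148.968 + 245.875 = 554.095 mg/L

554.095 mg/L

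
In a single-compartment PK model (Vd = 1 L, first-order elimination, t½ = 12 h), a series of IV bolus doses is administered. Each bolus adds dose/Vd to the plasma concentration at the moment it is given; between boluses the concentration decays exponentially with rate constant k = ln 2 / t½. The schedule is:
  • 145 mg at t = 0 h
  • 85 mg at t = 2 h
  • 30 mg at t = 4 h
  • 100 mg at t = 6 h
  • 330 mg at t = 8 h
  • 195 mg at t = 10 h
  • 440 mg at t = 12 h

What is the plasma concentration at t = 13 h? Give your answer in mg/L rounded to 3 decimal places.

k = ln 2 / 12 = 0.05776 per h
Dose 1 (145 mg at t=0 h): 145·exp(−0.05776·13) = 68.431 mg/L
Dose 2 (85 mg at t=2 h): 85·exp(−0.05776·11) = 45.027 mg/L
Dose 3 (30 mg at t=4 h): 30·exp(−0.05776·9) = 17.838 mg/L
Dose 4 (100 mg at t=6 h): 100·exp(−0.05776·7) = 66.742 mg/L
Dose 5 (330 mg at t=8 h): 330·exp(−0.05776·5) = 247.221 mg/L
Dose 6 (195 mg at t=10 h): 195·exp(−0.05776·3) = 163.975 mg/L
Dose 7 (440 mg at t=12 h): 440·exp(−0.05776·1) = 415.305 mg/L
C(13) = 68.431 + 45.027 + 17.838 + 66.742 + 247.221 + 163.975 + 415.305 = 1024.538 mg/L

1024.538 mg/L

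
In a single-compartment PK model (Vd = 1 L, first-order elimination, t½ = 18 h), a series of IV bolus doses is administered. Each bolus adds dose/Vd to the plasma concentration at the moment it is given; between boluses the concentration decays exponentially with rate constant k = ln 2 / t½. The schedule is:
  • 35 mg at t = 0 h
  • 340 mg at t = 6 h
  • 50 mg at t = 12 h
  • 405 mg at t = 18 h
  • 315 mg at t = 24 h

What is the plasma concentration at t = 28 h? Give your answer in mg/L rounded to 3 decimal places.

730.232 mg/L

k = ln 2 / 18 = 0.03851 per h
Dose 1 (35 mg at t=0 h): 35·exp(−0.03851·28) = 11.907 mg/L
Dose 2 (340 mg at t=6 h): 340·exp(−0.03851·22) = 145.731 mg/L
Dose 3 (50 mg at t=12 h): 50·exp(−0.03851·16) = 27.001 mg/L
Dose 4 (405 mg at t=18 h): 405·exp(−0.03851·10) = 275.560 mg/L
Dose 5 (315 mg at t=24 h): 315·exp(−0.03851·4) = 270.032 mg/L
C(28) = 11.907 + 145.731 + 27.001 + 275.560 + 270.032 = 730.232 mg/L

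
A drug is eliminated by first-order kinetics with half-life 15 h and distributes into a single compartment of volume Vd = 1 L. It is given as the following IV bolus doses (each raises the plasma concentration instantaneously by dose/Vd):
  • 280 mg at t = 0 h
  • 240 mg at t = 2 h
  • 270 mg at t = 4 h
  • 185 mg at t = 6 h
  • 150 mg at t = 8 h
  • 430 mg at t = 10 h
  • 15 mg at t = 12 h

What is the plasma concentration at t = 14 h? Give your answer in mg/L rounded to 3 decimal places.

1067.168 mg/L

k = ln 2 / 15 = 0.04621 per h
Dose 1 (280 mg at t=0 h): 280·exp(−0.04621·14) = 146.621 mg/L
Dose 2 (240 mg at t=2 h): 240·exp(−0.04621·12) = 137.844 mg/L
Dose 3 (270 mg at t=4 h): 270·exp(−0.04621·10) = 170.089 mg/L
Dose 4 (185 mg at t=6 h): 185·exp(−0.04621·8) = 127.827 mg/L
Dose 5 (150 mg at t=8 h): 150·exp(−0.04621·6) = 113.679 mg/L
Dose 6 (430 mg at t=10 h): 430·exp(−0.04621·4) = 357.432 mg/L
Dose 7 (15 mg at t=12 h): 15·exp(−0.04621·2) = 13.676 mg/L
C(14) = 146.621 + 137.844 + 170.089 + 127.827 + 113.679 + 357.432 + 13.676 = 1067.168 mg/L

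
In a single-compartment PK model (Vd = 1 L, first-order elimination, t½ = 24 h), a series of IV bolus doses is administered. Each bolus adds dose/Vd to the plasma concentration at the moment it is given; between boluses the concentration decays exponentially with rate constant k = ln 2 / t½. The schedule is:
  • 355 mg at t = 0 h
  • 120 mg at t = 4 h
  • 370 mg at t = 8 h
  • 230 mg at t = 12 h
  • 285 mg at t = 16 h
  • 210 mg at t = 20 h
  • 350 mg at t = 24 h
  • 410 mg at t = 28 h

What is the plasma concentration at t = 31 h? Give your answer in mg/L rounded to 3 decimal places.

1522.867 mg/L

k = ln 2 / 24 = 0.02888 per h
Dose 1 (355 mg at t=0 h): 355·exp(−0.02888·31) = 145.010 mg/L
Dose 2 (120 mg at t=4 h): 120·exp(−0.02888·27) = 55.020 mg/L
Dose 3 (370 mg at t=8 h): 370·exp(−0.02888·23) = 190.421 mg/L
Dose 4 (230 mg at t=12 h): 230·exp(−0.02888·19) = 132.866 mg/L
Dose 5 (285 mg at t=16 h): 285·exp(−0.02888·15) = 184.800 mg/L
Dose 6 (210 mg at t=20 h): 210·exp(−0.02888·11) = 152.844 mg/L
Dose 7 (350 mg at t=24 h): 350·exp(−0.02888·7) = 285.935 mg/L
Dose 8 (410 mg at t=28 h): 410·exp(−0.02888·3) = 375.972 mg/L
C(31) = 145.010 + 55.020 + 190.421 + 132.866 + 184.800 + 152.844 + 285.935 + 375.972 = 1522.867 mg/L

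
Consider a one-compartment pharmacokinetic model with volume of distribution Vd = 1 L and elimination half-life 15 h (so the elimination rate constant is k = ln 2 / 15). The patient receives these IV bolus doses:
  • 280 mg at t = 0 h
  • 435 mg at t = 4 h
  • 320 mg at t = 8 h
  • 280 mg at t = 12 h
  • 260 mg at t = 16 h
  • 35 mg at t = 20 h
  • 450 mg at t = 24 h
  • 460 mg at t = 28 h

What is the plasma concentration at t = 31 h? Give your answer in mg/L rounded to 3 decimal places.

1295.828 mg/L

k = ln 2 / 15 = 0.04621 per h
Dose 1 (280 mg at t=0 h): 280·exp(−0.04621·31) = 66.839 mg/L
Dose 2 (435 mg at t=4 h): 435·exp(−0.04621·27) = 124.921 mg/L
Dose 3 (320 mg at t=8 h): 320·exp(−0.04621·23) = 110.553 mg/L
Dose 4 (280 mg at t=12 h): 280·exp(−0.04621·19) = 116.373 mg/L
Dose 5 (260 mg at t=16 h): 260·exp(−0.04621·15) = 130.000 mg/L
Dose 6 (35 mg at t=20 h): 35·exp(−0.04621·11) = 21.053 mg/L
Dose 7 (450 mg at t=24 h): 450·exp(−0.04621·7) = 325.636 mg/L
Dose 8 (460 mg at t=28 h): 460·exp(−0.04621·3) = 400.453 mg/L
C(31) = 66.839 + 124.921 + 110.553 + 116.373 + 130.000 + 21.053 + 325.636 + 400.453 = 1295.828 mg/L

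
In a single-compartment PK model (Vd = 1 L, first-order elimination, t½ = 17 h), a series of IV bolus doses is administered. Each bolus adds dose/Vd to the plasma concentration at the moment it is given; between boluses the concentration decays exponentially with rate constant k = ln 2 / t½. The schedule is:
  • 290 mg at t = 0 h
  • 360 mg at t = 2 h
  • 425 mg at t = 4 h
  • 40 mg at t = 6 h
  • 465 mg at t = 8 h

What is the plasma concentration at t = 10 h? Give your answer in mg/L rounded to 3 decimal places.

k = ln 2 / 17 = 0.04077 per h
Dose 1 (290 mg at t=0 h): 290·exp(−0.04077·10) = 192.895 mg/L
Dose 2 (360 mg at t=2 h): 360·exp(−0.04077·8) = 259.801 mg/L
Dose 3 (425 mg at t=4 h): 425·exp(−0.04077·6) = 332.769 mg/L
Dose 4 (40 mg at t=6 h): 40·exp(−0.04077·4) = 33.980 mg/L
Dose 5 (465 mg at t=8 h): 465·exp(−0.04077·2) = 428.586 mg/L
C(10) = 192.895 + 259.801 + 332.769 + 33.980 + 428.586 = 1248.032 mg/L

1248.032 mg/L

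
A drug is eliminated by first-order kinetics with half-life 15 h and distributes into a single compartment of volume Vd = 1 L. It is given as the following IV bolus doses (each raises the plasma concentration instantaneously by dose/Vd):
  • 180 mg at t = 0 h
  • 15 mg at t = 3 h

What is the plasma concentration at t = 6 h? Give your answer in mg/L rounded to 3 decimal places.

k = ln 2 / 15 = 0.04621 per h
Dose 1 (180 mg at t=0 h): 180·exp(−0.04621·6) = 136.414 mg/L
Dose 2 (15 mg at t=3 h): 15·exp(−0.04621·3) = 13.058 mg/L
C(6) = 136.414 + 13.058 = 149.473 mg/L

149.473 mg/L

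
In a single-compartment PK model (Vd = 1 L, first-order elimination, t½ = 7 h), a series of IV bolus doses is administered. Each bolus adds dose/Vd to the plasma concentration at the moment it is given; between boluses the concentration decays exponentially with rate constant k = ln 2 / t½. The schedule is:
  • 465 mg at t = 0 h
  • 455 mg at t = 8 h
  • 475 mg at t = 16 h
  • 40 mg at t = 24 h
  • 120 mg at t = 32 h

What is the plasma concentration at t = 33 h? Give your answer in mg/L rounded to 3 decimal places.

269.312 mg/L

k = ln 2 / 7 = 0.09902 per h
Dose 1 (465 mg at t=0 h): 465·exp(−0.09902·33) = 17.714 mg/L
Dose 2 (455 mg at t=8 h): 455·exp(−0.09902·25) = 38.274 mg/L
Dose 3 (475 mg at t=16 h): 475·exp(−0.09902·17) = 88.231 mg/L
Dose 4 (40 mg at t=24 h): 40·exp(−0.09902·9) = 16.407 mg/L
Dose 5 (120 mg at t=32 h): 120·exp(−0.09902·1) = 108.687 mg/L
C(33) = 17.714 + 38.274 + 88.231 + 16.407 + 108.687 = 269.312 mg/L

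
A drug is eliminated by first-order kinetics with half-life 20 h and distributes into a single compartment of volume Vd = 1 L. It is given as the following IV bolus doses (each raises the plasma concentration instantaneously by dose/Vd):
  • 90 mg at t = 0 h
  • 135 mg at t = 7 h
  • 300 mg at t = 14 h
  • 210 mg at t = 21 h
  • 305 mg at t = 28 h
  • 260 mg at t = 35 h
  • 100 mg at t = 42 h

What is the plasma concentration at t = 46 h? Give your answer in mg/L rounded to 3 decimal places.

k = ln 2 / 20 = 0.03466 per h
Dose 1 (90 mg at t=0 h): 90·exp(−0.03466·46) = 18.276 mg/L
Dose 2 (135 mg at t=7 h): 135·exp(−0.03466·39) = 34.940 mg/L
Dose 3 (300 mg at t=14 h): 300·exp(−0.03466·32) = 98.963 mg/L
Dose 4 (210 mg at t=21 h): 210·exp(−0.03466·25) = 88.294 mg/L
Dose 5 (305 mg at t=28 h): 305·exp(−0.03466·18) = 163.445 mg/L
Dose 6 (260 mg at t=35 h): 260·exp(−0.03466·11) = 177.585 mg/L
Dose 7 (100 mg at t=42 h): 100·exp(−0.03466·4) = 87.055 mg/L
C(46) = 18.276 + 34.940 + 98.963 + 88.294 + 163.445 + 177.585 + 87.055 = 668.559 mg/L

668.559 mg/L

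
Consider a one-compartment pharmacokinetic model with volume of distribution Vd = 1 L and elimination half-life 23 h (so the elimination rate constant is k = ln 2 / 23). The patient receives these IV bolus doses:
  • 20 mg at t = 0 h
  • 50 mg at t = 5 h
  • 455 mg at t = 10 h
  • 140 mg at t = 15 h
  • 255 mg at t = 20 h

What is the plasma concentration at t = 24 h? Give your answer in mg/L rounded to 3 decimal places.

669.073 mg/L

k = ln 2 / 23 = 0.03014 per h
Dose 1 (20 mg at t=0 h): 20·exp(−0.03014·24) = 9.703 mg/L
Dose 2 (50 mg at t=5 h): 50·exp(−0.03014·19) = 28.203 mg/L
Dose 3 (455 mg at t=10 h): 455·exp(−0.03014·14) = 298.384 mg/L
Dose 4 (140 mg at t=15 h): 140·exp(−0.03014·9) = 106.742 mg/L
Dose 5 (255 mg at t=20 h): 255·exp(−0.03014·4) = 226.041 mg/L
C(24) = 9.703 + 28.203 + 298.384 + 106.742 + 226.041 = 669.073 mg/L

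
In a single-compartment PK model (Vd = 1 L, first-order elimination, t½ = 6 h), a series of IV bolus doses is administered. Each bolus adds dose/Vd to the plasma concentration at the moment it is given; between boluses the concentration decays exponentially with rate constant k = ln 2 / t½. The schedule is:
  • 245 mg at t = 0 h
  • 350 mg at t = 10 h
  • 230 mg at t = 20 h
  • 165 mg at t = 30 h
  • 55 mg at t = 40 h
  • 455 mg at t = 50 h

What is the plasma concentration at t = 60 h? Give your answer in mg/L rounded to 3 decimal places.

157.517 mg/L

k = ln 2 / 6 = 0.11552 per h
Dose 1 (245 mg at t=0 h): 245·exp(−0.11552·60) = 0.239 mg/L
Dose 2 (350 mg at t=10 h): 350·exp(−0.11552·50) = 1.085 mg/L
Dose 3 (230 mg at t=20 h): 230·exp(−0.11552·40) = 2.264 mg/L
Dose 4 (165 mg at t=30 h): 165·exp(−0.11552·30) = 5.156 mg/L
Dose 5 (55 mg at t=40 h): 55·exp(−0.11552·20) = 5.457 mg/L
Dose 6 (455 mg at t=50 h): 455·exp(−0.11552·10) = 143.316 mg/L
C(60) = 0.239 + 1.085 + 2.264 + 5.156 + 5.457 + 143.316 = 157.517 mg/L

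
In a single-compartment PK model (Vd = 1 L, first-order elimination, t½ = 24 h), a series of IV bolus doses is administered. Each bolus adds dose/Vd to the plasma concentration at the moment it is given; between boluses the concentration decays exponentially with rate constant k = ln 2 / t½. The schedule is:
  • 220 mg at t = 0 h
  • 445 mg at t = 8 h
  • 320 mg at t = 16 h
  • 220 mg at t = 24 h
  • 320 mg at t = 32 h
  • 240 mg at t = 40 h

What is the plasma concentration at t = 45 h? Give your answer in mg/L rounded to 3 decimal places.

k = ln 2 / 24 = 0.02888 per h
Dose 1 (220 mg at t=0 h): 220·exp(−0.02888·45) = 59.978 mg/L
Dose 2 (445 mg at t=8 h): 445·exp(−0.02888·37) = 152.852 mg/L
Dose 3 (320 mg at t=16 h): 320·exp(−0.02888·29) = 138.486 mg/L
Dose 4 (220 mg at t=24 h): 220·exp(−0.02888·21) = 119.956 mg/L
Dose 5 (320 mg at t=32 h): 320·exp(−0.02888·13) = 219.833 mg/L
Dose 6 (240 mg at t=40 h): 240·exp(−0.02888·5) = 207.729 mg/L
C(45) = 59.978 + 152.852 + 138.486 + 119.956 + 219.833 + 207.729 = 898.833 mg/L

898.833 mg/L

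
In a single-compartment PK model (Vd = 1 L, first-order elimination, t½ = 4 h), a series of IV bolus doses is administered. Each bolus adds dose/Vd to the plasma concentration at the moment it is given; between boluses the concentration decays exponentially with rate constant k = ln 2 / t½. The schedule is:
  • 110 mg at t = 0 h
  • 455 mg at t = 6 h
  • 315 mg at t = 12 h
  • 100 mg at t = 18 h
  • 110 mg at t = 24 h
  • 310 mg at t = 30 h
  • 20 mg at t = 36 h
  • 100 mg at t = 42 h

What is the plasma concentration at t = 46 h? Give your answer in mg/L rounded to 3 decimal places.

k = ln 2 / 4 = 0.17329 per h
Dose 1 (110 mg at t=0 h): 110·exp(−0.17329·46) = 0.038 mg/L
Dose 2 (455 mg at t=6 h): 455·exp(−0.17329·40) = 0.444 mg/L
Dose 3 (315 mg at t=12 h): 315·exp(−0.17329·34) = 0.870 mg/L
Dose 4 (100 mg at t=18 h): 100·exp(−0.17329·28) = 0.781 mg/L
Dose 5 (110 mg at t=24 h): 110·exp(−0.17329·22) = 2.431 mg/L
Dose 6 (310 mg at t=30 h): 310·exp(−0.17329·16) = 19.375 mg/L
Dose 7 (20 mg at t=36 h): 20·exp(−0.17329·10) = 3.536 mg/L
Dose 8 (100 mg at t=42 h): 100·exp(−0.17329·4) = 50.000 mg/L
C(46) = 0.038 + 0.444 + 0.870 + 0.781 + 2.431 + 19.375 + 3.536 + 50.000 = 77.475 mg/L

77.475 mg/L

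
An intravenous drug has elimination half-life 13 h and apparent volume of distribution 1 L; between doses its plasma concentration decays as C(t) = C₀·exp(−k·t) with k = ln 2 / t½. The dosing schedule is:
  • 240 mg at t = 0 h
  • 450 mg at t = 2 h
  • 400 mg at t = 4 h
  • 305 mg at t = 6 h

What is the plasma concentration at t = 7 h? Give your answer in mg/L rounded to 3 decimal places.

k = ln 2 / 13 = 0.05332 per h
Dose 1 (240 mg at t=0 h): 240·exp(−0.05332·7) = 165.241 mg/L
Dose 2 (450 mg at t=2 h): 450·exp(−0.05332·5) = 344.692 mg/L
Dose 3 (400 mg at t=4 h): 400·exp(−0.05332·3) = 340.872 mg/L
Dose 4 (305 mg at t=6 h): 305·exp(−0.05332·1) = 289.164 mg/L
C(7) = 165.241 + 344.692 + 340.872 + 289.164 = 1139.969 mg/L

1139.969 mg/L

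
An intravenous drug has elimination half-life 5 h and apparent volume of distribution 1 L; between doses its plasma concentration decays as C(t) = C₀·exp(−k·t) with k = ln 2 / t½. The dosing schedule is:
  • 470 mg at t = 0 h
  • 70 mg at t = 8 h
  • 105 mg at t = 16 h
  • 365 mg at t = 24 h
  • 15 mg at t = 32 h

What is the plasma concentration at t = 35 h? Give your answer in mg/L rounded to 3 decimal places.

k = ln 2 / 5 = 0.13863 per h
Dose 1 (470 mg at t=0 h): 470·exp(−0.13863·35) = 3.672 mg/L
Dose 2 (70 mg at t=8 h): 70·exp(−0.13863·27) = 1.658 mg/L
Dose 3 (105 mg at t=16 h): 105·exp(−0.13863·19) = 7.538 mg/L
Dose 4 (365 mg at t=24 h): 365·exp(−0.13863·11) = 79.438 mg/L
Dose 5 (15 mg at t=32 h): 15·exp(−0.13863·3) = 9.896 mg/L
C(35) = 3.672 + 1.658 + 7.538 + 79.438 + 9.896 = 102.202 mg/L

102.202 mg/L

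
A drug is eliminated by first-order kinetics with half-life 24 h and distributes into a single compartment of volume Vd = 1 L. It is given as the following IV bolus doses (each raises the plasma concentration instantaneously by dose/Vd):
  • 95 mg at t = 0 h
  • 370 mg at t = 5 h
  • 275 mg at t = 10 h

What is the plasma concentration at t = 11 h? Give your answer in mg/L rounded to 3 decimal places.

k = ln 2 / 24 = 0.02888 per h
Dose 1 (95 mg at t=0 h): 95·exp(−0.02888·11) = 69.144 mg/L
Dose 2 (370 mg at t=5 h): 370·exp(−0.02888·6) = 311.132 mg/L
Dose 3 (275 mg at t=10 h): 275·exp(−0.02888·1) = 267.171 mg/L
C(11) = 69.144 + 311.132 + 267.171 = 647.446 mg/L

647.446 mg/L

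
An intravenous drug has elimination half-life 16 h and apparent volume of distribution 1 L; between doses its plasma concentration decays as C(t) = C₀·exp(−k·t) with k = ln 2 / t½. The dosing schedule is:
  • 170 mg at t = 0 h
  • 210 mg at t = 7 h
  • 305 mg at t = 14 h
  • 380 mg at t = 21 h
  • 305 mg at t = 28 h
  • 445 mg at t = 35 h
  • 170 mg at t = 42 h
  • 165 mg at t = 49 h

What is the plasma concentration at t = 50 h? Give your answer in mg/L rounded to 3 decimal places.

k = ln 2 / 16 = 0.04332 per h
Dose 1 (170 mg at t=0 h): 170·exp(−0.04332·50) = 19.486 mg/L
Dose 2 (210 mg at t=7 h): 210·exp(−0.04332·43) = 32.599 mg/L
Dose 3 (305 mg at t=14 h): 305·exp(−0.04332·36) = 64.118 mg/L
Dose 4 (380 mg at t=21 h): 380·exp(−0.04332·29) = 108.185 mg/L
Dose 5 (305 mg at t=28 h): 305·exp(−0.04332·22) = 117.594 mg/L
Dose 6 (445 mg at t=35 h): 445·exp(−0.04332·15) = 232.351 mg/L
Dose 7 (170 mg at t=42 h): 170·exp(−0.04332·8) = 120.208 mg/L
Dose 8 (165 mg at t=49 h): 165·exp(−0.04332·1) = 158.005 mg/L
C(50) = 19.486 + 32.599 + 64.118 + 108.185 + 117.594 + 232.351 + 120.208 + 158.005 = 852.546 mg/L

852.546 mg/L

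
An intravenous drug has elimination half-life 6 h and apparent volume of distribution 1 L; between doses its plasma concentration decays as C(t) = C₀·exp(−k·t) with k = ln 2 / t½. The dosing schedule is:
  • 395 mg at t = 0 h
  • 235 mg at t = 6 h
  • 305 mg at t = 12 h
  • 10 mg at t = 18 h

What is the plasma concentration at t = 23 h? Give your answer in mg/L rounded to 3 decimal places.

151.883 mg/L

k = ln 2 / 6 = 0.11552 per h
Dose 1 (395 mg at t=0 h): 395·exp(−0.11552·23) = 27.711 mg/L
Dose 2 (235 mg at t=6 h): 235·exp(−0.11552·17) = 32.972 mg/L
Dose 3 (305 mg at t=12 h): 305·exp(−0.11552·11) = 85.588 mg/L
Dose 4 (10 mg at t=18 h): 10·exp(−0.11552·5) = 5.612 mg/L
C(23) = 27.711 + 32.972 + 85.588 + 5.612 = 151.883 mg/L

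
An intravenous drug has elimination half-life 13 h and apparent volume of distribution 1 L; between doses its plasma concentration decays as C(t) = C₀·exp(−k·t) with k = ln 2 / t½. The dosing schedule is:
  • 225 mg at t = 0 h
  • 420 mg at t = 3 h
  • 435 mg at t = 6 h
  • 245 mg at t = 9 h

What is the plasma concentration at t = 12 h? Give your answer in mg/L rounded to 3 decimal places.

903.270 mg/L

k = ln 2 / 13 = 0.05332 per h
Dose 1 (225 mg at t=0 h): 225·exp(−0.05332·12) = 118.661 mg/L
Dose 2 (420 mg at t=3 h): 420·exp(−0.05332·9) = 259.923 mg/L
Dose 3 (435 mg at t=6 h): 435·exp(−0.05332·6) = 315.902 mg/L
Dose 4 (245 mg at t=9 h): 245·exp(−0.05332·3) = 208.784 mg/L
C(12) = 118.661 + 259.923 + 315.902 + 208.784 = 903.270 mg/L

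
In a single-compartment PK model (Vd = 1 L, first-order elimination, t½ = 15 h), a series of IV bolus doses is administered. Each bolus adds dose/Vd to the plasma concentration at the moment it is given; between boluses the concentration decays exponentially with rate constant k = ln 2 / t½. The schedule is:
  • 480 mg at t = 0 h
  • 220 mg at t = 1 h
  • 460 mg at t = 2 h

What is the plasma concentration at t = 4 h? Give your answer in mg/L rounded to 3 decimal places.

1009.908 mg/L

k = ln 2 / 15 = 0.04621 per h
Dose 1 (480 mg at t=0 h): 480·exp(−0.04621·4) = 398.994 mg/L
Dose 2 (220 mg at t=1 h): 220·exp(−0.04621·3) = 191.521 mg/L
Dose 3 (460 mg at t=2 h): 460·exp(−0.04621·2) = 419.392 mg/L
C(4) = 398.994 + 191.521 + 419.392 = 1009.908 mg/L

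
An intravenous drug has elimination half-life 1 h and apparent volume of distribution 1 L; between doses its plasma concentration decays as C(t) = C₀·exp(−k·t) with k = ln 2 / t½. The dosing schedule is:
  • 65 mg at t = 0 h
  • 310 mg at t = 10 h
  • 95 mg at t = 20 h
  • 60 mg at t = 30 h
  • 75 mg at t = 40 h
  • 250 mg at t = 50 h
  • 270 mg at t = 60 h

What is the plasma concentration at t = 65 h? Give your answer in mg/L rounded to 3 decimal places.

8.445 mg/L

k = ln 2 / 1 = 0.69315 per h
Dose 1 (65 mg at t=0 h): 65·exp(−0.69315·65) = 0.000 mg/L
Dose 2 (310 mg at t=10 h): 310·exp(−0.69315·55) = 0.000 mg/L
Dose 3 (95 mg at t=20 h): 95·exp(−0.69315·45) = 0.000 mg/L
Dose 4 (60 mg at t=30 h): 60·exp(−0.69315·35) = 0.000 mg/L
Dose 5 (75 mg at t=40 h): 75·exp(−0.69315·25) = 0.000 mg/L
Dose 6 (250 mg at t=50 h): 250·exp(−0.69315·15) = 0.008 mg/L
Dose 7 (270 mg at t=60 h): 270·exp(−0.69315·5) = 8.438 mg/L
C(65) = 0.000 + 0.000 + 0.000 + 0.000 + 0.000 + 0.008 + 8.438 = 8.445 mg/L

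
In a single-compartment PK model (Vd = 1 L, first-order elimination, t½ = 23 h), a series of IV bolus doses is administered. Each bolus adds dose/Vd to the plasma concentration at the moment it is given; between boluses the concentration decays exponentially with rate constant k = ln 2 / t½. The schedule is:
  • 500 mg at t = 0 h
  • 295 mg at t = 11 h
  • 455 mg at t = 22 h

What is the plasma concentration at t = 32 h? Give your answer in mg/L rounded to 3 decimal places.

k = ln 2 / 23 = 0.03014 per h
Dose 1 (500 mg at t=0 h): 500·exp(−0.03014·32) = 190.610 mg/L
Dose 2 (295 mg at t=11 h): 295·exp(−0.03014·21) = 156.664 mg/L
Dose 3 (455 mg at t=22 h): 455·exp(−0.03014·10) = 336.611 mg/L
C(32) = 190.610 + 156.664 + 336.611 = 683.885 mg/L

683.885 mg/L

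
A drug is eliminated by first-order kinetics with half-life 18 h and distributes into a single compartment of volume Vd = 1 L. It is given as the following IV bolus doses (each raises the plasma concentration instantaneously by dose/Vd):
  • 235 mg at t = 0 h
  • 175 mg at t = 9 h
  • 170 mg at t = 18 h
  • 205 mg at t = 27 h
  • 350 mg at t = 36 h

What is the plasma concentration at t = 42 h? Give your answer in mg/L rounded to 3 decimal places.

k = ln 2 / 18 = 0.03851 per h
Dose 1 (235 mg at t=0 h): 235·exp(−0.03851·42) = 46.630 mg/L
Dose 2 (175 mg at t=9 h): 175·exp(−0.03851·33) = 49.108 mg/L
Dose 3 (170 mg at t=18 h): 170·exp(−0.03851·24) = 67.465 mg/L
Dose 4 (205 mg at t=27 h): 205·exp(−0.03851·15) = 115.052 mg/L
Dose 5 (350 mg at t=36 h): 350·exp(−0.03851·6) = 277.795 mg/L
C(42) = 46.630 + 49.108 + 67.465 + 115.052 + 277.795 = 556.050 mg/L

556.050 mg/L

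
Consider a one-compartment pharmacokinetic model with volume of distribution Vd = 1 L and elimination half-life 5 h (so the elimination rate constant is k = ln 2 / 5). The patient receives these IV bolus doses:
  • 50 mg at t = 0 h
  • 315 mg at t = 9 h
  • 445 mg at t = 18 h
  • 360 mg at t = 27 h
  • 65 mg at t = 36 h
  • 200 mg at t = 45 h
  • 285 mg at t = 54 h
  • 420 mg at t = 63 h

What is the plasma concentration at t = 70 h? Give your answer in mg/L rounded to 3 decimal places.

k = ln 2 / 5 = 0.13863 per h
Dose 1 (50 mg at t=0 h): 50·exp(−0.13863·70) = 0.003 mg/L
Dose 2 (315 mg at t=9 h): 315·exp(−0.13863·61) = 0.067 mg/L
Dose 3 (445 mg at t=18 h): 445·exp(−0.13863·52) = 0.329 mg/L
Dose 4 (360 mg at t=27 h): 360·exp(−0.13863·43) = 0.928 mg/L
Dose 5 (65 mg at t=36 h): 65·exp(−0.13863·34) = 0.583 mg/L
Dose 6 (200 mg at t=45 h): 200·exp(−0.13863·25) = 6.250 mg/L
Dose 7 (285 mg at t=54 h): 285·exp(−0.13863·16) = 31.013 mg/L
Dose 8 (420 mg at t=63 h): 420·exp(−0.13863·7) = 159.150 mg/L
C(70) = 0.003 + 0.067 + 0.329 + 0.928 + 0.583 + 6.250 + 31.013 + 159.150 = 198.324 mg/L

198.324 mg/L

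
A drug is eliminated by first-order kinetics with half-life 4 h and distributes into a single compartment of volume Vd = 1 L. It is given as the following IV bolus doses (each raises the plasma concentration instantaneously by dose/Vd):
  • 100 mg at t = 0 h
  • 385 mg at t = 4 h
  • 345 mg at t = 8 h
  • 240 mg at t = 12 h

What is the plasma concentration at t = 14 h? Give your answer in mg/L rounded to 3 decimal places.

k = ln 2 / 4 = 0.17329 per h
Dose 1 (100 mg at t=0 h): 100·exp(−0.17329·14) = 8.839 mg/L
Dose 2 (385 mg at t=4 h): 385·exp(−0.17329·10) = 68.059 mg/L
Dose 3 (345 mg at t=8 h): 345·exp(−0.17329·6) = 121.976 mg/L
Dose 4 (240 mg at t=12 h): 240·exp(−0.17329·2) = 169.706 mg/L
C(14) = 8.839 + 68.059 + 121.976 + 169.706 = 368.579 mg/L

368.579 mg/L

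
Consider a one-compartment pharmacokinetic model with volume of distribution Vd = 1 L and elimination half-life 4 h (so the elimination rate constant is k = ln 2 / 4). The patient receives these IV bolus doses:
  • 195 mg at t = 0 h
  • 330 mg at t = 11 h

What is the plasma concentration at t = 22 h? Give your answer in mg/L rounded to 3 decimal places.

53.364 mg/L

k = ln 2 / 4 = 0.17329 per h
Dose 1 (195 mg at t=0 h): 195·exp(−0.17329·22) = 4.309 mg/L
Dose 2 (330 mg at t=11 h): 330·exp(−0.17329·11) = 49.055 mg/L
C(22) = 4.309 + 49.055 = 53.364 mg/L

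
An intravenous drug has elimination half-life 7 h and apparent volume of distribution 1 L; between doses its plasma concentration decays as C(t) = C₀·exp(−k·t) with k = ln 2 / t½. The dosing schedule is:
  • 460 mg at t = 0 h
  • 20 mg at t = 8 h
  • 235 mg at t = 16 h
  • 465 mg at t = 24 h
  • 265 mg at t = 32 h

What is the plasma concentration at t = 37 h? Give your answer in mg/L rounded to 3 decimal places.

k = ln 2 / 7 = 0.09902 per h
Dose 1 (460 mg at t=0 h): 460·exp(−0.09902·37) = 11.792 mg/L
Dose 2 (20 mg at t=8 h): 20·exp(−0.09902·29) = 1.132 mg/L
Dose 3 (235 mg at t=16 h): 235·exp(−0.09902·21) = 29.375 mg/L
Dose 4 (465 mg at t=24 h): 465·exp(−0.09902·13) = 128.350 mg/L
Dose 5 (265 mg at t=32 h): 265·exp(−0.09902·5) = 161.519 mg/L
C(37) = 11.792 + 1.132 + 29.375 + 128.350 + 161.519 = 332.169 mg/L

332.169 mg/L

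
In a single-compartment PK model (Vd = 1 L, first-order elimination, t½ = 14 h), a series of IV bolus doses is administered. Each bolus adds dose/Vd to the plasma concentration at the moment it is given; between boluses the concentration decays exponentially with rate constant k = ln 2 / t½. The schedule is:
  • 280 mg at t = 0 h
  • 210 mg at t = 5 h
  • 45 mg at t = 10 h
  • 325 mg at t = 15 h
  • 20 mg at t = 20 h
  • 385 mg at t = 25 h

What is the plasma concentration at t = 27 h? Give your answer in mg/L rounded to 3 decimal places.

k = ln 2 / 14 = 0.04951 per h
Dose 1 (280 mg at t=0 h): 280·exp(−0.04951·27) = 73.553 mg/L
Dose 2 (210 mg at t=5 h): 210·exp(−0.04951·22) = 70.660 mg/L
Dose 3 (45 mg at t=10 h): 45·exp(−0.04951·17) = 19.394 mg/L
Dose 4 (325 mg at t=15 h): 325·exp(−0.04951·12) = 179.415 mg/L
Dose 5 (20 mg at t=20 h): 20·exp(−0.04951·7) = 14.142 mg/L
Dose 6 (385 mg at t=25 h): 385·exp(−0.04951·2) = 348.704 mg/L
C(27) = 73.553 + 70.660 + 19.394 + 179.415 + 14.142 + 348.704 = 705.867 mg/L

705.867 mg/L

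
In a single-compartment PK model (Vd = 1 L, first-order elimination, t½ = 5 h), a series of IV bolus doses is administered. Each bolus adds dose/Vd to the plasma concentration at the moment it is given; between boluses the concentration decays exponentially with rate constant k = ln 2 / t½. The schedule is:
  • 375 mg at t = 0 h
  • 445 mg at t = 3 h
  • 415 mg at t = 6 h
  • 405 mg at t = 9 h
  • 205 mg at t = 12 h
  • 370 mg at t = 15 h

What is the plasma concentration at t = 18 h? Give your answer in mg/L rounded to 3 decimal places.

k = ln 2 / 5 = 0.13863 per h
Dose 1 (375 mg at t=0 h): 375·exp(−0.13863·18) = 30.926 mg/L
Dose 2 (445 mg at t=3 h): 445·exp(−0.13863·15) = 55.625 mg/L
Dose 3 (415 mg at t=6 h): 415·exp(−0.13863·12) = 78.628 mg/L
Dose 4 (405 mg at t=9 h): 405·exp(−0.13863·9) = 116.306 mg/L
Dose 5 (205 mg at t=12 h): 205·exp(−0.13863·6) = 89.231 mg/L
Dose 6 (370 mg at t=15 h): 370·exp(−0.13863·3) = 244.109 mg/L
C(18) = 30.926 + 55.625 + 78.628 + 116.306 + 89.231 + 244.109 = 614.825 mg/L

614.825 mg/L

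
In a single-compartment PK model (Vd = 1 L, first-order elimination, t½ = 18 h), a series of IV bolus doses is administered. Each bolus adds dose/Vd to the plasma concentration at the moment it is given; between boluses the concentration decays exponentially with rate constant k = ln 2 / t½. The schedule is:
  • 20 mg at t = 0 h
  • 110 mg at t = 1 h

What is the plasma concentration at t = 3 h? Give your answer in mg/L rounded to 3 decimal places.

119.664 mg/L

k = ln 2 / 18 = 0.03851 per h
Dose 1 (20 mg at t=0 h): 20·exp(−0.03851·3) = 17.818 mg/L
Dose 2 (110 mg at t=1 h): 110·exp(−0.03851·2) = 101.846 mg/L
C(3) = 17.818 + 101.846 = 119.664 mg/L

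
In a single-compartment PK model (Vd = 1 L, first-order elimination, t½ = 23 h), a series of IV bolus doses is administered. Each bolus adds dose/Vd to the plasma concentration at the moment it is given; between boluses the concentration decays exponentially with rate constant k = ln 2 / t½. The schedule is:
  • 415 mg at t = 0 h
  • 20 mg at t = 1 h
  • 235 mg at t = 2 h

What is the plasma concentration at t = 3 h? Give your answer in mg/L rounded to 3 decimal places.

625.979 mg/L

k = ln 2 / 23 = 0.03014 per h
Dose 1 (415 mg at t=0 h): 415·exp(−0.03014·3) = 379.126 mg/L
Dose 2 (20 mg at t=1 h): 20·exp(−0.03014·2) = 18.830 mg/L
Dose 3 (235 mg at t=2 h): 235·exp(−0.03014·1) = 228.023 mg/L
C(3) = 379.126 + 18.830 + 228.023 = 625.979 mg/L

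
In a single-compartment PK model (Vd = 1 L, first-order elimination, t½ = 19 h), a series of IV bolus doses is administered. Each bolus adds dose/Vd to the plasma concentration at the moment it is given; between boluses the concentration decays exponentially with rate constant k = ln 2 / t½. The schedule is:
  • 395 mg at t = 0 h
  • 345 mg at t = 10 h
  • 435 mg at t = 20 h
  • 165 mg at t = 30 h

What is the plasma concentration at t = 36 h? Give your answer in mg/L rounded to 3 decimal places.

k = ln 2 / 19 = 0.03648 per h
Dose 1 (395 mg at t=0 h): 395·exp(−0.03648·36) = 106.224 mg/L
Dose 2 (345 mg at t=10 h): 345·exp(−0.03648·26) = 133.624 mg/L
Dose 3 (435 mg at t=20 h): 435·exp(−0.03648·16) = 242.656 mg/L
Dose 4 (165 mg at t=30 h): 165·exp(−0.03648·6) = 132.563 mg/L
C(36) = 106.224 + 133.624 + 242.656 + 132.563 = 615.067 mg/L

615.067 mg/L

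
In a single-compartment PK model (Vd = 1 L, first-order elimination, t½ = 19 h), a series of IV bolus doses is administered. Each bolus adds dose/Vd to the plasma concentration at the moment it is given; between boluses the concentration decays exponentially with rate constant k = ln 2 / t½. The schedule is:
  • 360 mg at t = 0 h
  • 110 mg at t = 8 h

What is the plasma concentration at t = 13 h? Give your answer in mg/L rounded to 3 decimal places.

k = ln 2 / 19 = 0.03648 per h
Dose 1 (360 mg at t=0 h): 360·exp(−0.03648·13) = 224.045 mg/L
Dose 2 (110 mg at t=8 h): 110·exp(−0.03648·5) = 91.659 mg/L
C(13) = 224.045 + 91.659 = 315.703 mg/L

315.703 mg/L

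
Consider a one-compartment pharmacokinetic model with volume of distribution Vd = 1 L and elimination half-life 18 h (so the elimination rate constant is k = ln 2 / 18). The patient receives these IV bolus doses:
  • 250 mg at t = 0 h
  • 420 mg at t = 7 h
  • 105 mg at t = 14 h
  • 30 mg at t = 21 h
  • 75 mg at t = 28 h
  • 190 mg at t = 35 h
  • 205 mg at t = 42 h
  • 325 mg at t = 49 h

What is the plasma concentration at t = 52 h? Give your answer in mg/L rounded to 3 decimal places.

698.911 mg/L

k = ln 2 / 18 = 0.03851 per h
Dose 1 (250 mg at t=0 h): 250·exp(−0.03851·52) = 33.752 mg/L
Dose 2 (420 mg at t=7 h): 420·exp(−0.03851·45) = 74.246 mg/L
Dose 3 (105 mg at t=14 h): 105·exp(−0.03851·38) = 24.304 mg/L
Dose 4 (30 mg at t=21 h): 30·exp(−0.03851·31) = 9.092 mg/L
Dose 5 (75 mg at t=28 h): 75·exp(−0.03851·24) = 29.764 mg/L
Dose 6 (190 mg at t=35 h): 190·exp(−0.03851·17) = 98.730 mg/L
Dose 7 (205 mg at t=42 h): 205·exp(−0.03851·10) = 139.481 mg/L
Dose 8 (325 mg at t=49 h): 325·exp(−0.03851·3) = 289.542 mg/L
C(52) = 33.752 + 74.246 + 24.304 + 9.092 + 29.764 + 98.730 + 139.481 + 289.542 = 698.911 mg/L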